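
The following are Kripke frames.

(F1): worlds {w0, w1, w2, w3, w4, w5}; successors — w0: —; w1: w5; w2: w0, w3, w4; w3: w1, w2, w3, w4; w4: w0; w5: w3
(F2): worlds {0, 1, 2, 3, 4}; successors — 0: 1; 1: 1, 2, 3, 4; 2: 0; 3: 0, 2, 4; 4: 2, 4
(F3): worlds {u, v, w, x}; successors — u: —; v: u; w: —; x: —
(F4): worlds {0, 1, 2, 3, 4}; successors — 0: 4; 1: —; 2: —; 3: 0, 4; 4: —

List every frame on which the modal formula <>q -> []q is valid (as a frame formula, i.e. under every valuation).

(F3)

The schema corresponds to partial functionality: forall x forall y forall z (Rxy & Rxz -> y = z).
(F1): fails — w2 sees both w0 and w3.
(F2): fails — 1 sees both 1 and 2.
(F3): ✓.
(F4): fails — 3 sees both 0 and 4.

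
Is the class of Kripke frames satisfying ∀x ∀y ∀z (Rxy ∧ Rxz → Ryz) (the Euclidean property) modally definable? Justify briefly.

Yes: it is the Euclidean property, defined by the 5 schema ◇p → □◇p.

Yes, by ◇p → □◇p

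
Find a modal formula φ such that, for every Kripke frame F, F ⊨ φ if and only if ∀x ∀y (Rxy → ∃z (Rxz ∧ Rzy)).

The condition is density. The C4 schema □□ψ → □ψ defines it.
Suppose □□ψ→□ψ is valid. Take Rxy and set V(ψ)={w : xR²w}. Then □□ψ at x, so □ψ at x, so ψ at y, i.e. ∃z(Rxz∧Rzy).

□□ψ → □ψ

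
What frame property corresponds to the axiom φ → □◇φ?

symmetry

Suppose φ→□◇φ is valid. Take Rxy and set V(φ)={x}. Then φ at x, so □◇φ at x, so ◇φ at y, so some z with Ryz has φ; z=x, i.e. Ryx.
Conversely, any frame satisfying ∀x ∀y (Rxy → Ryx) validates the schema.
Frame condition: ∀x ∀y (Rxy → Ryx).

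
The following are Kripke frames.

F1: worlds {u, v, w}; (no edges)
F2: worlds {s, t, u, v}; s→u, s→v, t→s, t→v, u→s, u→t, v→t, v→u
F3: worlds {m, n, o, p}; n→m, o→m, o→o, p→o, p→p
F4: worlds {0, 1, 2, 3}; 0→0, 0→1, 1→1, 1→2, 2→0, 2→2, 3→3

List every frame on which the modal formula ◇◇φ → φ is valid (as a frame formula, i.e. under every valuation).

Frame correspondent (Sahlqvist): ∀x ∀y (xR²y → ∃w (y = w ∧ x = w)) — i.e. a generalized confluence (Geach) condition.
F1: condition met.
F2: fails — sR²t but t ≠ s.
F3: fails — oR²m but m ≠ o.
F4: fails — 0R²1 but 1 ≠ 0.

F1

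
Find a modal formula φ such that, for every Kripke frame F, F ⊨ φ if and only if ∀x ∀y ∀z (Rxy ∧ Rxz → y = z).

◇ψ → □ψ

The condition is partial functionality. The CD schema ◇ψ → □ψ defines it.
Suppose ◇ψ→□ψ is valid. Take Rxy, Rxz and set V(ψ)={y}. Then ◇ψ at x, so □ψ at x, so ψ at z, i.e. z=y.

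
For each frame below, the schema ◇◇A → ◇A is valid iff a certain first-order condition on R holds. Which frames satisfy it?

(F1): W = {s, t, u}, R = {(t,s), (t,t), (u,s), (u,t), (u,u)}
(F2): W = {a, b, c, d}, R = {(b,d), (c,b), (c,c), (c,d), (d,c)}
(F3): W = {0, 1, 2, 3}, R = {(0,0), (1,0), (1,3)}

(F1), (F3)

Frame correspondent (Sahlqvist): ∀x ∀y ∀z (Rxy ∧ Ryz → Rxz) — i.e. transitivity.
(F1): satisfies the condition.
(F2): fails — Rdc and Rcd but not Rdd.
(F3): satisfies the condition.
Valid on: (F1), (F3).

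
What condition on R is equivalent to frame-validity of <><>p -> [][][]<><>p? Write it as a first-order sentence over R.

forall x forall y forall z ((x R^2 y & x R^3 z) -> exists w (y = w & z R^2 w))

This is a Sahlqvist (Geach-type) schema ◇^2□^0p → □^3◇^2p.
Minimal-valuation argument: fix x; take any y with xR^2y and any z with xR^3z. Set V(p) to the set of worlds R-reachable from y in exactly 0 steps. Then □^0p holds at y, so the antecedent holds at x; validity forces ◇^2p at z, giving a w with zR^2w and yR^0w.
First-order correspondent: forall x forall y forall z ((x R^2 y & x R^3 z) -> exists w (y = w & z R^2 w)).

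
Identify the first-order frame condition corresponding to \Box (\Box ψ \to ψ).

shift-reflexivity

Suppose □(□ψ→ψ) is valid. Take Rxy and set V(ψ)={w : Ryw}. Then at y, □ψ holds; since □(□ψ→ψ) at x, □ψ→ψ at y, so ψ at y, i.e. Ryy.
The converse is a direct semantic check.
So the correspondent is shift-reflexivity.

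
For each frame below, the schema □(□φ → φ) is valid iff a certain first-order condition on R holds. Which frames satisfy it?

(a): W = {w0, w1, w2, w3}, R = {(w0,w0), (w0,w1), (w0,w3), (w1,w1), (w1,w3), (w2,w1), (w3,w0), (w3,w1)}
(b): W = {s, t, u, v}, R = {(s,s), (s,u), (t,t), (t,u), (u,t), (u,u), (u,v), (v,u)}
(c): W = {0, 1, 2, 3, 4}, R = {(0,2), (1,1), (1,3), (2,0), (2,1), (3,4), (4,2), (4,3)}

none

The schema corresponds to shift-reflexivity: ∀x ∀y (Rxy → Ryy).
(a): fails — Rw1w3 but not Rw3w3.
(b): fails — Ruv but not Rvv.
(c): fails — R34 but not R44.
Valid on no frame.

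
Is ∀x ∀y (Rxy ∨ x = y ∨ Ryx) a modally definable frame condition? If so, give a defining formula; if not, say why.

No — not modally definable

If a class were modally definable it would be closed under disjoint unions (Goldblatt–Thomason).
Take 4 disjoint single-world reflexive frames: each is trivially connected, but their disjoint union has 4 worlds with no edge between distinct components, so it is not connected.
So the class is not modally definable.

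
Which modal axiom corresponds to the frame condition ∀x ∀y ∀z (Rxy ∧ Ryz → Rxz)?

□q → □□q

The condition is transitivity. The 4 schema □q → □□q defines it.
Suppose □q→□□q is valid. Take Rxy, Ryz and set V(q)={w : Rxw}. Then □q at x, so □□q at x, so □q at y, so q at z, i.e. Rxz.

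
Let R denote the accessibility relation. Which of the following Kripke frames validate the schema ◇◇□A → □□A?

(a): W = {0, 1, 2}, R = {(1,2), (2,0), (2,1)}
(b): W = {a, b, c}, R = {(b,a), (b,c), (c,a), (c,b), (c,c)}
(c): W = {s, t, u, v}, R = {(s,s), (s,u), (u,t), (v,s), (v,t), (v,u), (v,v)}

This is the axiom for a generalized confluence (Geach) condition; its first-order frame correspondent is ∀x ∀y ∀z ((xR²y ∧ xR²z) → ∃w (yRw ∧ z = w)).
(a): fails — 1R²0, 1R²0 but no w with 0Rw and 0=w.
(b): fails — bR²a, bR²a but no w with aRw and a=w.
(c): fails — sR²s, sR²t but no w with sRw and t=w.
Valid on no frame.

none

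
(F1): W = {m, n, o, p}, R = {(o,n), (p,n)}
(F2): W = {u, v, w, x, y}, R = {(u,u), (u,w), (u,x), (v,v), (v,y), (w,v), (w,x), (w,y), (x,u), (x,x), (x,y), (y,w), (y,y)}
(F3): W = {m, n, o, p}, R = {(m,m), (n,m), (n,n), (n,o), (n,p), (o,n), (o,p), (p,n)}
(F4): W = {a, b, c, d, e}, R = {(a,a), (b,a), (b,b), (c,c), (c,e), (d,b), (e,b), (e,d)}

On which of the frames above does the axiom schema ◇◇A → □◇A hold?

The schema corresponds to a generalized confluence (Geach) condition: ∀x ∀y ∀z ((xR²y ∧ xRz) → ∃w (y = w ∧ zRw)).
(F1): satisfies the condition.
(F2): fails — uR²u, uRw but no t with u=t and wRt.
(F3): fails — nR²m, nRo but no w with m=w and oRw.
(F4): fails — bR²b, bRa but no w with b=w and aRw.
Valid on: (F1).

(F1)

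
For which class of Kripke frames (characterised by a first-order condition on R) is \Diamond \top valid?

seriality

◇⊤ holds at w iff w has a successor, so frame-validity of ◇⊤ is exactly seriality. Equivalently via □r → ◇r:
Suppose □r→◇r is valid. At any x set V(r)=W. Then □r at x, so ◇r at x, so x has a successor.
Conversely, any frame satisfying \forall x \exists y Rxy validates the schema.
Frame condition: \forall x \exists y Rxy.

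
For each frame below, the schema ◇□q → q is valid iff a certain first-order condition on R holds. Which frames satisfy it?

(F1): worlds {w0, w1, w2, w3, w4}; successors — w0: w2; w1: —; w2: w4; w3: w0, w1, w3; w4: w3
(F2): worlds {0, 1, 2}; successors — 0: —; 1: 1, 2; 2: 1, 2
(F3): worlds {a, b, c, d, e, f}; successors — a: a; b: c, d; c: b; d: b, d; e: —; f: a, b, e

(F2)

Frame correspondent (Sahlqvist): ∀x ∀y (Rxy → Ryx) — i.e. symmetry.
(F1): fails — Rw2w4 but not Rw4w2.
(F2): satisfies the condition.
(F3): fails — Rfa but not Raf.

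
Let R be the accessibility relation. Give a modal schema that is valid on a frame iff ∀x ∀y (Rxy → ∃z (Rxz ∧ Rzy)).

□□q → □q

The condition is density. The C4 schema □□q → □q defines it.
Suppose □□q→□q is valid. Take Rxy and set V(q)={w : xR²w}. Then □□q at x, so □q at x, so q at y, i.e. ∃z(Rxz∧Rzy).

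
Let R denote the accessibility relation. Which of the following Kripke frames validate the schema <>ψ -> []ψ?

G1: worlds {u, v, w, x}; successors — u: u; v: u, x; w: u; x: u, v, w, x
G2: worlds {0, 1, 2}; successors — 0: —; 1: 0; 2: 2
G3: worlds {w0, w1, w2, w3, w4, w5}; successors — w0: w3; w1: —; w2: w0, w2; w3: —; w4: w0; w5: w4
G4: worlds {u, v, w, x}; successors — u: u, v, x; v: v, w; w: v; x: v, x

G2

The schema corresponds to partial functionality: forall x forall y forall z (Rxy & Rxz -> y = z).
G1: fails — v sees both u and x.
G2: holds.
G3: fails — w2 sees both w0 and w2.
G4: fails — u sees both u and v.
Valid on: G2.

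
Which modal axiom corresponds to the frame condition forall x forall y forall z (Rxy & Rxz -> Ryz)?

◇r → □◇r

This is the Euclidean property; the standard corresponding axiom is 5: ◇r → □◇r.
Suppose ◇r→□◇r is valid. Take Rxy, Rxz and set V(r)={y}. Then ◇r at x, so □◇r at x, so ◇r at z, so some w with Rzw has r; w=y, i.e. Rzy. By symmetry of the argument, Ryz.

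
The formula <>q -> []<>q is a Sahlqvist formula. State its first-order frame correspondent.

Suppose ◇q→□◇q is valid. Take Rxy, Rxz and set V(q)={y}. Then ◇q at x, so □◇q at x, so ◇q at z, so some w with Rzw has q; w=y, i.e. Rzy. By symmetry of the argument, Ryz.

the Euclidean property: forall x forall y forall z (Rxy & Rxz -> Ryz)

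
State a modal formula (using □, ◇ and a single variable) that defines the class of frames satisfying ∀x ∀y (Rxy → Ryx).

r → □◇r

The condition is symmetry. The B schema r → □◇r defines it.
Suppose r→□◇r is valid. Take Rxy and set V(r)={x}. Then r at x, so □◇r at x, so ◇r at y, so some z with Ryz has r; z=x, i.e. Ryx.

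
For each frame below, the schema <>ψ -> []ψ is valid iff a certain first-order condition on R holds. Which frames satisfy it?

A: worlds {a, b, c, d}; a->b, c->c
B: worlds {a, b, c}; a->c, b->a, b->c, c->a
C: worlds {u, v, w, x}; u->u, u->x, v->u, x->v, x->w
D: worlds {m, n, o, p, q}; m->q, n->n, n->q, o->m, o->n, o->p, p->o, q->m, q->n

This is the axiom for partial functionality; its first-order frame correspondent is forall x forall y forall z (Rxy & Rxz -> y = z).
A: ✓.
B: fails — b sees both a and c.
C: fails — u sees both u and x.
D: fails — n sees both n and q.
Valid on: A.

A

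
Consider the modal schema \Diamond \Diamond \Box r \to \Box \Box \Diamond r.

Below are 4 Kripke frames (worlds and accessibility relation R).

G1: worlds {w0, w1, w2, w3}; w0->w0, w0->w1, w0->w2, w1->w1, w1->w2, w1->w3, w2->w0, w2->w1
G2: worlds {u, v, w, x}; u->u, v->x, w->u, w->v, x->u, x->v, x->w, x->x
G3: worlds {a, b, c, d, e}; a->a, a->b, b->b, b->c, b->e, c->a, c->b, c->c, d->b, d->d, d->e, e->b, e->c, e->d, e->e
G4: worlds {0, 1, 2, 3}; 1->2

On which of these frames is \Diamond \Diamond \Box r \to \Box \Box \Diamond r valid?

G3, G4

This is the axiom for a generalized confluence (Geach) condition; its first-order frame correspondent is \forall x \forall y \forall z ((x R^2 y \wedge x R^2 z) \to \exists w (yRw \wedge zRw)).
G1: fails — w0R²w0, w0R²w3 but no w with w0Rw and w3Rw.
G2: fails — vR²u, vR²v but no t with uRt and vRt.
G3: satisfies the condition.
G4: satisfies the condition.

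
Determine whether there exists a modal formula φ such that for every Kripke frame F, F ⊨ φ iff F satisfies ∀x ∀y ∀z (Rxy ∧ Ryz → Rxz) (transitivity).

The condition is transitivity. A defining modal formula is □r → □□r.
Suppose □r→□□r is valid. Take Rxy, Ryz and set V(r)={w : Rxw}. Then □r at x, so □□r at x, so □r at y, so r at z, i.e. Rxz.

Definable; □r → □□r defines it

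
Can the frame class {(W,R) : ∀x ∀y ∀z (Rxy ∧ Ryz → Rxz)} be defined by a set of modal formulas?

This is a Sahlqvist condition; the 4 axiom □r → □□r defines it.

Definable; □r → □□r defines it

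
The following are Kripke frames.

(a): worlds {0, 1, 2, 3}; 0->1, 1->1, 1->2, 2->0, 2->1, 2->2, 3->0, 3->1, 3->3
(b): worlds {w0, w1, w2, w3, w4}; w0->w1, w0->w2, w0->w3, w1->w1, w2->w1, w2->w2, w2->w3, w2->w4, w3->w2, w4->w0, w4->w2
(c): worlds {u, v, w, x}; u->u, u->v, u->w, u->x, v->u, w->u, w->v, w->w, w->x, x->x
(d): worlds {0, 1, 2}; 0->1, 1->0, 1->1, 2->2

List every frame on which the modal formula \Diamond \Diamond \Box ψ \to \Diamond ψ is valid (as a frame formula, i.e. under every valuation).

The schema corresponds to a generalized confluence (Geach) condition: \forall x \forall y (x R^2 y \to \exists w (yRw \wedge xRw)).
(a): condition met.
(b): fails — w3R²w1 but no w with w1Rw and w3Rw.
(c): fails — vR²x but no t with xRt and vRt.
(d): condition met.

(a), (d)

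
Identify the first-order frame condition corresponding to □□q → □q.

Suppose □□q→□q is valid. Take Rxy and set V(q)={w : xR²w}. Then □□q at x, so □q at x, so q at y, i.e. ∃z(Rxz∧Rzy).
Conversely, any frame satisfying ∀x ∀y (Rxy → ∃z (Rxz ∧ Rzy)) validates the schema.
Frame condition: ∀x ∀y (Rxy → ∃z (Rxz ∧ Rzy)).

Density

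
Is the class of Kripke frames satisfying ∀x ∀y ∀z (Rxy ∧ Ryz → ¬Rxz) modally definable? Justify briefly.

No — not modally definable

Any modally definable frame class is closed under surjective bounded morphisms.
The 3-cycle (worlds w0,w1,w2 with w0→w1→w2→w0) is intransitive. Mapping every world to a single reflexive point • is a surjective bounded morphism; the reflexive point is not intransitive (R••∧R•• but R••).
Hence intransitivity is not modally definable.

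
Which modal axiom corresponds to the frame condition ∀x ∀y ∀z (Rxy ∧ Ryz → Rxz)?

□p → □□p

A defining formula is □p → □□p (the 4 axiom).
Suppose □p→□□p is valid. Take Rxy, Ryz and set V(p)={w : Rxw}. Then □p at x, so □□p at x, so □p at y, so p at z, i.e. Rxz.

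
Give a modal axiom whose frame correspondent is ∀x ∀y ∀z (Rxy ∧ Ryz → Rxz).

□q → □□q

A defining formula is □q → □□q (the 4 axiom).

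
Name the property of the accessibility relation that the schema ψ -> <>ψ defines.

This is frame-equivalent to □ψ → ψ (substitute ¬ψ for ψ and contrapose).
Suppose □ψ→ψ is valid. At any x set V(ψ)={w : Rxw}. Then □ψ holds at x, so ψ holds at x, i.e. Rxx.

reflexivity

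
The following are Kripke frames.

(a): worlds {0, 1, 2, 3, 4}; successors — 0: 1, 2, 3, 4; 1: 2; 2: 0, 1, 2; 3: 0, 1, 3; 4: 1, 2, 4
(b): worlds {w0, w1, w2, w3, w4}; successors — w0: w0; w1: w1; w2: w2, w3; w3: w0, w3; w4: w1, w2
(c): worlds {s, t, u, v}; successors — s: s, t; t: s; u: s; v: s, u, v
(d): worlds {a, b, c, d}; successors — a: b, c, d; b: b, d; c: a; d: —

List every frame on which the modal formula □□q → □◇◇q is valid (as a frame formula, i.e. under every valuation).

The schema corresponds to a generalized confluence (Geach) condition: ∀x ∀z (xRz → ∃w (xR²w ∧ zR²w)).
(a): condition met.
(b): condition met.
(c): condition met.
(d): fails — aRd but no w with aR²w and dR²w.

(a), (b), (c)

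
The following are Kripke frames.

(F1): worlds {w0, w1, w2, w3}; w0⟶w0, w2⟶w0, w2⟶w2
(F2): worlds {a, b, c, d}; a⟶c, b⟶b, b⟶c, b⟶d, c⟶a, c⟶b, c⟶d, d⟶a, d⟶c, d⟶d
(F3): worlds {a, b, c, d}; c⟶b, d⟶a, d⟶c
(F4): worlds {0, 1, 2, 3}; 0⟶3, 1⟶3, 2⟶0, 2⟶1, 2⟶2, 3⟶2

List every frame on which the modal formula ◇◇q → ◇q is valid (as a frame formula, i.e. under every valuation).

(F1)

Frame correspondent (Sahlqvist): ∀x ∀y ∀z (Rxy ∧ Ryz → Rxz) — i.e. transitivity.
(F1): ✓.
(F2): fails — Rbc and Rca but not Rba.
(F3): fails — Rdc and Rcb but not Rdb.
(F4): fails — R32 and R20 but not R30.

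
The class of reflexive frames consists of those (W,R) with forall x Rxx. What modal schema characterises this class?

The condition is reflexivity. The T schema □r → r defines it.
Suppose □r→r is valid. At any x set V(r)={w : Rxw}. Then □r holds at x, so r holds at x, i.e. Rxx.

□r → r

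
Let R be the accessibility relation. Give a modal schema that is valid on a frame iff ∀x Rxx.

The condition is reflexivity. The T schema □s → s defines it.

□s → s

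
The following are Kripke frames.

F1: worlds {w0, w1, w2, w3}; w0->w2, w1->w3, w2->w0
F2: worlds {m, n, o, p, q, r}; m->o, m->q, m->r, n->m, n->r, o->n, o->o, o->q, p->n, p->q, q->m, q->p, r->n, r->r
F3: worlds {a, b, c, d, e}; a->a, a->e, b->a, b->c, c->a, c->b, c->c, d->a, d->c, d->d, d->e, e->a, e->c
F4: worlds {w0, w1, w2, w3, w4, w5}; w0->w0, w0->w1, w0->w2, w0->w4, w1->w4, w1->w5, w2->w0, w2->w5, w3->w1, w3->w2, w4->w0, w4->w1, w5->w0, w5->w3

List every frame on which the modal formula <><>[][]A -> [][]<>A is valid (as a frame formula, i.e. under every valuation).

This is the axiom for a generalized confluence (Geach) condition; its first-order frame correspondent is forall x forall y forall z ((x R^2 y & x R^2 z) -> exists w (y R^2 w & zRw)).
F1: fails — w0R²w0, w0R²w0 but no w with w0R²w and w0Rw.
F2: fails — mR²n, mR²q but no w with nR²w and qRw.
F3: holds.
F4: fails — w0R²w1, w0R²w1 but no w with w1R²w and w1Rw.
Valid on: F3.

F3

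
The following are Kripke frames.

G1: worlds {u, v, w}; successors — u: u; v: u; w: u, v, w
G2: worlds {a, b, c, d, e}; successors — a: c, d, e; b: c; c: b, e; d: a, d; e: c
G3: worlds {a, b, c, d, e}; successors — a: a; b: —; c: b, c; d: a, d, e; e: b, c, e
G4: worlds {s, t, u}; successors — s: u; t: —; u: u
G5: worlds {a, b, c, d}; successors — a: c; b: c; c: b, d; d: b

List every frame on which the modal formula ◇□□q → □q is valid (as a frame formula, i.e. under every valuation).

This is the axiom for a generalized confluence (Geach) condition; its first-order frame correspondent is ∀x ∀y ∀z ((xRy ∧ xRz) → ∃w (yR²w ∧ z = w)).
G1: fails — wRu, wRv but no t with uR²t and v=t.
G2: fails — aRc, aRd but no w with cR²w and d=w.
G3: fails — cRb, cRb but no w with bR²w and b=w.
G4: holds.
G5: fails — cRd, cRb but no w with dR²w and b=w.
Valid on: G4.

G4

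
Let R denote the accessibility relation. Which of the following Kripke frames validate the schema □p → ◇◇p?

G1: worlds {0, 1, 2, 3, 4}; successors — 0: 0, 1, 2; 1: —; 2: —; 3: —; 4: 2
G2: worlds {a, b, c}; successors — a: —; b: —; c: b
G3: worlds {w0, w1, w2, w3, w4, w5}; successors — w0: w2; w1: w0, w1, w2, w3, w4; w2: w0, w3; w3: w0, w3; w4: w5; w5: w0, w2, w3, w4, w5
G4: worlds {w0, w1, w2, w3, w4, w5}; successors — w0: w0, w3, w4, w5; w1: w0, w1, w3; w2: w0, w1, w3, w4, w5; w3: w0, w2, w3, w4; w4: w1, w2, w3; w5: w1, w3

G4

The schema corresponds to a generalized confluence (Geach) condition: ∀x ∃w (xRw ∧ xR²w).
G1: fails — at 1 but no w with 1Rw and 1R²w.
G2: fails — at a but no w with aRw and aR²w.
G3: fails — at w0 but no w with w0Rw and w0R²w.
G4: holds.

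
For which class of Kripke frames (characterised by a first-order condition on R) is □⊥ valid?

emptiness of R

This schema is the Ver axiom.
Its frame correspondent is emptiness of R — ∀x ∀y ¬Rxy.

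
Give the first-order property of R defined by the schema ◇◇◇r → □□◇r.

This is a Sahlqvist (Geach-type) schema ◇^3□^0r → □^2◇^1r.
Minimal-valuation argument: fix x; take any y with xR^3y and any z with xR^2z. Set V(r) to the set of worlds R-reachable from y in exactly 0 steps. Then □^0r holds at y, so the antecedent holds at x; validity forces ◇^1r at z, giving a w with zR^1w and yR^0w.
First-order correspondent: ∀x ∀y ∀z ((xR³y ∧ xR²z) → ∃w (y = w ∧ zRw)).

∀x ∀y ∀z ((xR³y ∧ xR²z) → ∃w (y = w ∧ zRw))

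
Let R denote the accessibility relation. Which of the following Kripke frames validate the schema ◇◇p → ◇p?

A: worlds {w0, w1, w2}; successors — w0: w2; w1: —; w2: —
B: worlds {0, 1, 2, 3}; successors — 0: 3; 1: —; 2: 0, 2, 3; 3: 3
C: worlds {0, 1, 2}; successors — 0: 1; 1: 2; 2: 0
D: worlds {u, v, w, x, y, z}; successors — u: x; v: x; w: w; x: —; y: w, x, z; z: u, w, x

Frame correspondent (Sahlqvist): ∀x ∀y ∀z (Rxy ∧ Ryz → Rxz) — i.e. transitivity.
A: condition met.
B: condition met.
C: fails — R12 and R20 but not R10.
D: fails — Ryz and Rzu but not Ryu.
Valid on: A, B.

A, B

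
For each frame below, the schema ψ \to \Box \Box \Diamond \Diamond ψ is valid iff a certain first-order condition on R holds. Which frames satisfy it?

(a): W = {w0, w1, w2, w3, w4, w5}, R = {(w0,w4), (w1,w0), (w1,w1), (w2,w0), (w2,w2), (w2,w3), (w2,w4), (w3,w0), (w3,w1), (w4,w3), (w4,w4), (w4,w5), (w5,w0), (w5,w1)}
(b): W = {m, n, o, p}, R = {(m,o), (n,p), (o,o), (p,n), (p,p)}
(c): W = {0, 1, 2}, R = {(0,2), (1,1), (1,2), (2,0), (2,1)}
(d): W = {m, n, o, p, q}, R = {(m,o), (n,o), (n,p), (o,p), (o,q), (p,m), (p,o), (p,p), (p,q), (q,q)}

This is the axiom for a generalized confluence (Geach) condition; its first-order frame correspondent is \forall x \forall z (x R^2 z \to \exists w (x = w \wedge z R^2 w)).
(a): fails — w1R²w0 but no w with w1=w and w0R²w.
(b): fails — mR²o but no w with m=w and oR²w.
(c): condition met.
(d): fails — mR²q but no w with m=w and qR²w.

(c)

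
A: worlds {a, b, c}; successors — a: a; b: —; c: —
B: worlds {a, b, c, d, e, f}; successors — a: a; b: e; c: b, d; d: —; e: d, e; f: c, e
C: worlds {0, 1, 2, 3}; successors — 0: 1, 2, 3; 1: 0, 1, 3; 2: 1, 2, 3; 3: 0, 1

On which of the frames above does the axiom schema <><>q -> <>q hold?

A

The schema corresponds to transitivity: forall x forall y forall z (Rxy & Ryz -> Rxz).
A: holds.
B: fails — Rfc and Rcd but not Rfd.
C: fails — R10 and R02 but not R12.
Valid on: A.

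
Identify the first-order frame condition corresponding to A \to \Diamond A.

Equivalently (dual form): □A → A.
Suppose □A→A is valid. At any x set V(A)={w : Rxw}. Then □A holds at x, so A holds at x, i.e. Rxx.

Reflexivity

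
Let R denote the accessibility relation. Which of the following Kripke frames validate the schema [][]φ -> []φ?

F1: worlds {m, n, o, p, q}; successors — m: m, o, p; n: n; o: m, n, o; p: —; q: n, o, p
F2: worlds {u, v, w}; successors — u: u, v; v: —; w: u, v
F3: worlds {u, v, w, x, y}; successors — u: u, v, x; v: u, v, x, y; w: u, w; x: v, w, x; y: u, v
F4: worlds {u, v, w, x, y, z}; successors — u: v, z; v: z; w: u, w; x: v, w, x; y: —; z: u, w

The schema corresponds to density: forall x forall y (Rxy -> exists z (Rxz & Rzy)).
F1: fails — Rqp but no z with Rqz and Rzp.
F2: condition met.
F3: condition met.
F4: fails — Ruv but no t with Rut and Rtv.

F2, F3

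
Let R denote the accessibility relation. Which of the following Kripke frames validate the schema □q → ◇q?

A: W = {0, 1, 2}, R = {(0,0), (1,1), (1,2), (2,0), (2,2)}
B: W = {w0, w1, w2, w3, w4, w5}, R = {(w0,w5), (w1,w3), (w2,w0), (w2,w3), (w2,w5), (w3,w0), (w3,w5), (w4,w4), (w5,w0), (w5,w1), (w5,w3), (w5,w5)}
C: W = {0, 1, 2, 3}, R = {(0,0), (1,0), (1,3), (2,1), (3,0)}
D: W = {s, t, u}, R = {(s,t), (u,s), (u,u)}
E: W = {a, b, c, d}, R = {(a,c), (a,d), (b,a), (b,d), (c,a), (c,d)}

This is the axiom for seriality; its first-order frame correspondent is ∀x ∃y Rxy.
A: condition met.
B: condition met.
C: condition met.
D: fails — world t has no successor.
E: fails — world d has no successor.

A, B, C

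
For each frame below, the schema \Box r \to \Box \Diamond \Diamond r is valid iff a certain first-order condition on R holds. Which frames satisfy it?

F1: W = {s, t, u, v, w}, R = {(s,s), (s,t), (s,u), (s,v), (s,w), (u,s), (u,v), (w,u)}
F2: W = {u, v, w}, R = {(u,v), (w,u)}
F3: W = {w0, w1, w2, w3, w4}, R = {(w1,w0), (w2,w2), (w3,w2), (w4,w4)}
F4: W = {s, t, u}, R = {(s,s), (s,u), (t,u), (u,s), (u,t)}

This is the axiom for a generalized confluence (Geach) condition; its first-order frame correspondent is \forall x \forall z (xRz \to \exists w (xRw \wedge z R^2 w)).
F1: fails — sRt but no w* with sRw* and tR²w*.
F2: fails — uRv but no t with uRt and vR²t.
F3: fails — w1Rw0 but no w with w1Rw and w0R²w.
F4: satisfies the condition.

F4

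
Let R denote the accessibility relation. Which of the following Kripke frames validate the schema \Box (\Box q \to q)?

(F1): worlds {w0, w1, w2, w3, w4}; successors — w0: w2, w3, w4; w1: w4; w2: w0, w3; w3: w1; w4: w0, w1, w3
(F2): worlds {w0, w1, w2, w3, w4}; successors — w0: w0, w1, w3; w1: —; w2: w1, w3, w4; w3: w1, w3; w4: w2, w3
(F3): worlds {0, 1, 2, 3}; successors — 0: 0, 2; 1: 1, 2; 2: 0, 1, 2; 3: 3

This is the axiom for shift-reflexivity; its first-order frame correspondent is \forall x \forall y (Rxy \to Ryy).
(F1): fails — Rw0w4 but not Rw4w4.
(F2): fails — Rw2w4 but not Rw4w4.
(F3): ✓.

(F3)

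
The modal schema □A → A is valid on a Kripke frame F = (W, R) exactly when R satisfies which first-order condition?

Reflexivity

Suppose □A→A is valid. At any x set V(A)={w : Rxw}. Then □A holds at x, so A holds at x, i.e. Rxx.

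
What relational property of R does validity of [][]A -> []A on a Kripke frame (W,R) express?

density: forall x forall y (Rxy -> exists z (Rxz & Rzy))

Suppose □□A→□A is valid. Take Rxy and set V(A)={w : xR²w}. Then □□A at x, so □A at x, so A at y, i.e. ∃z(Rxz∧Rzy).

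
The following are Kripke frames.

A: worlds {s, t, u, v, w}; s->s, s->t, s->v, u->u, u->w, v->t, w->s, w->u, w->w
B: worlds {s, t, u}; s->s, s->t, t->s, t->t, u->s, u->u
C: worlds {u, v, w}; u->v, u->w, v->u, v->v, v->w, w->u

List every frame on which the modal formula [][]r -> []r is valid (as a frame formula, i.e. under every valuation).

Frame correspondent (Sahlqvist): forall x forall y (Rxy -> exists z (Rxz & Rzy)) — i.e. density.
A: fails — Rvt but no z with Rvz and Rzt.
B: holds.
C: fails — Rwu but no z with Rwz and Rzu.
Valid on: B.

B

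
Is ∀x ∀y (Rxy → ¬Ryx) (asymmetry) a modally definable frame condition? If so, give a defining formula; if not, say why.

No — not modally definable

If a class were modally definable it would be closed under surjective bounded morphisms (Goldblatt–Thomason).
The 4-cycle (worlds s,t,u,v with s→t→u→v→s) is asymmetric. Mapping every world to a single reflexive point • is a surjective bounded morphism, and the reflexive point is not asymmetric (R•• but asymmetry requires ¬R••).
So the class is not modally definable.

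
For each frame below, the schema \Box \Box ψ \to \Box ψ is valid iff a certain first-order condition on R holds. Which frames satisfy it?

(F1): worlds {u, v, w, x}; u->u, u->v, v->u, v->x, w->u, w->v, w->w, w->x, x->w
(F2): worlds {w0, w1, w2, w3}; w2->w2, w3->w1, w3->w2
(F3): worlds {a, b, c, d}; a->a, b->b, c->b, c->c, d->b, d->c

This is the axiom for density; its first-order frame correspondent is \forall x \forall y (Rxy \to \exists z (Rxz \wedge Rzy)).
(F1): fails — Rvx but no z with Rvz and Rzx.
(F2): fails — Rw3w1 but no z with Rw3z and Rzw1.
(F3): condition met.
Valid on: (F3).

(F3)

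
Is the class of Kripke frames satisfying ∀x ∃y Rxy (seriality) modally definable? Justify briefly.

The condition is seriality. A defining modal formula is □r → ◇r.

Yes, by □r → ◇r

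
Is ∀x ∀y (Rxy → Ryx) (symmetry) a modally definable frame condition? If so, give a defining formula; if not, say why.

Yes — defined by p → □◇p

This is a Sahlqvist condition; the B axiom p → □◇p defines it.
Suppose p→□◇p is valid. Take Rxy and set V(p)={x}. Then p at x, so □◇p at x, so ◇p at y, so some z with Ryz has p; z=x, i.e. Ryx.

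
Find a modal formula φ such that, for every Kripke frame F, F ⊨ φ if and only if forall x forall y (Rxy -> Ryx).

This is symmetry; the standard corresponding axiom is B: s → □◇s.
Suppose s→□◇s is valid. Take Rxy and set V(s)={x}. Then s at x, so □◇s at x, so ◇s at y, so some z with Ryz has s; z=x, i.e. Ryx.

s → □◇s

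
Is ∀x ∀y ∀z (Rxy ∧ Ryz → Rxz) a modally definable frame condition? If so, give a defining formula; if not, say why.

Yes — defined by □r → □□r

Yes: it is transitivity, defined by the 4 schema □r → □□r.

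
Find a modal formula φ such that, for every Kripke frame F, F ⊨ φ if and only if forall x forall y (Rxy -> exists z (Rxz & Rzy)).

□□r → □r

The condition is density. The C4 schema □□r → □r defines it.
Suppose □□r→□r is valid. Take Rxy and set V(r)={w : xR²w}. Then □□r at x, so □r at x, so r at y, i.e. ∃z(Rxz∧Rzy).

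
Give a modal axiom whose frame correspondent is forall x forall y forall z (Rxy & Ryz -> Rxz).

□q → □□q

The condition is transitivity. The 4 schema □q → □□q defines it.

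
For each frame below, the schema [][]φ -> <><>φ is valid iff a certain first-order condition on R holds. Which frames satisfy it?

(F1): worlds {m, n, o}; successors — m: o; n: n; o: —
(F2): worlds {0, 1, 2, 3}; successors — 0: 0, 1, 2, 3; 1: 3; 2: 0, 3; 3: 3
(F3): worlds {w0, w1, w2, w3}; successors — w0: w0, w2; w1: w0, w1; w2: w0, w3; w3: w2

(F2), (F3)

Frame correspondent (Sahlqvist): forall x exists w (x R^2 w & x R^2 w) — i.e. a generalized confluence (Geach) condition.
(F1): fails — at m but no w with mR²w and mR²w.
(F2): ✓.
(F3): ✓.
Valid on: (F2), (F3).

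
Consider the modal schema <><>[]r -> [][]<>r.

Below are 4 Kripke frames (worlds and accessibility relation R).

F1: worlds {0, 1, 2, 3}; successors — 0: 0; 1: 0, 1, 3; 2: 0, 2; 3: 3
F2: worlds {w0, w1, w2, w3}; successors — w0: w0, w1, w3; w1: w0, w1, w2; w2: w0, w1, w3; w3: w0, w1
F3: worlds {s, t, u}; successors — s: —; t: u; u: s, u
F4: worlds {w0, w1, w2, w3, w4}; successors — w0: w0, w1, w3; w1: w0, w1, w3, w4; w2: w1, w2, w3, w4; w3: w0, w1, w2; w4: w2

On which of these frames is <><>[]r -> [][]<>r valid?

F2

The schema corresponds to a generalized confluence (Geach) condition: forall x forall y forall z ((x R^2 y & x R^2 z) -> exists w (yRw & zRw)).
F1: fails — 1R²0, 1R²3 but no w with 0Rw and 3Rw.
F2: condition met.
F3: fails — tR²s, tR²s but no w with sRw and sRw.
F4: fails — w0R²w0, w0R²w4 but no w with w0Rw and w4Rw.
Valid on: F2.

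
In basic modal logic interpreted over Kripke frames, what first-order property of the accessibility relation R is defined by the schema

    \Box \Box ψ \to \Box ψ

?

Suppose □□ψ→□ψ is valid. Take Rxy and set V(ψ)={w : xR²w}. Then □□ψ at x, so □ψ at x, so ψ at y, i.e. ∃z(Rxz∧Rzy).

density: \forall x \forall y (Rxy \to \exists z (Rxz \wedge Rzy))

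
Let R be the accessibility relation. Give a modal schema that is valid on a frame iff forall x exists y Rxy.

A defining formula is □s → ◇s (the D axiom).

□s → ◇s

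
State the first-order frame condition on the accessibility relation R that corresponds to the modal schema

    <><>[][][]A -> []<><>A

This is a Sahlqvist (Geach-type) schema ◇^2□^3A → □^1◇^2A.
Minimal-valuation argument: fix x; take any y with xR^2y and any z with xR^1z. Set V(A) to the set of worlds R-reachable from y in exactly 3 steps. Then □^3A holds at y, so the antecedent holds at x; validity forces ◇^2A at z, giving a w with zR^2w and yR^3w.
First-order correspondent: forall x forall y forall z ((x R^2 y & xRz) -> exists w (y R^3 w & z R^2 w)).

forall x forall y forall z ((x R^2 y & xRz) -> exists w (y R^3 w & z R^2 w))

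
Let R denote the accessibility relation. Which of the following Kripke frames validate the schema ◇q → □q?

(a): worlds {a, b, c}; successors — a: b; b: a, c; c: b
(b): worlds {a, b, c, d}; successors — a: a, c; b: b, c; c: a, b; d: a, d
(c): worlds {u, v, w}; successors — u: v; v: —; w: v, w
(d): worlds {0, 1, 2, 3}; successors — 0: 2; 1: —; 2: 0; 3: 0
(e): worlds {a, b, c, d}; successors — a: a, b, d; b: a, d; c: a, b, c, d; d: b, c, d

The schema corresponds to partial functionality: ∀x ∀y ∀z (Rxy ∧ Rxz → y = z).
(a): fails — b sees both a and c.
(b): fails — a sees both a and c.
(c): fails — w sees both v and w.
(d): holds.
(e): fails — a sees both a and b.
Valid on: (d).

(d)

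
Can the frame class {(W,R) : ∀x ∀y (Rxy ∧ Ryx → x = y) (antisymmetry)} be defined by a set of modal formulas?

No — not modally definable

Modal frame validity is preserved under surjective bounded morphisms.
The 6-cycle (worlds s,t,u,v,w,x with s→t→u→v→w→x→s) is antisymmetric. Sending even-indexed worlds to s and odd-indexed worlds to t is a surjective bounded morphism onto the two-world frame with s↔t, which is not antisymmetric.
Hence antisymmetry is not modally definable.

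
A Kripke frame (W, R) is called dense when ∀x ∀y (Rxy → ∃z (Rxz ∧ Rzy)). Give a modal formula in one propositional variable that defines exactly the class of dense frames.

□□p → □p

This is density; the standard corresponding axiom is C4: □□p → □p.
Suppose □□p→□p is valid. Take Rxy and set V(p)={w : xR²w}. Then □□p at x, so □p at x, so p at y, i.e. ∃z(Rxz∧Rzy).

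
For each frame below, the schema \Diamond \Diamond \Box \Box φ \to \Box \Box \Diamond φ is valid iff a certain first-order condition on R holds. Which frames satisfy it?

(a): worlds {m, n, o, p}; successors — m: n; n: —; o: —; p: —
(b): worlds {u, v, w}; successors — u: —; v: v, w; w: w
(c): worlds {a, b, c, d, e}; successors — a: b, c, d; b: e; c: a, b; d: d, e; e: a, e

(a), (b)

Frame correspondent (Sahlqvist): \forall x \forall y \forall z ((x R^2 y \wedge x R^2 z) \to \exists w (y R^2 w \wedge zRw)) — i.e. a generalized confluence (Geach) condition.
(a): satisfies the condition.
(b): satisfies the condition.
(c): fails — aR²b, aR²a but no w with bR²w and aRw.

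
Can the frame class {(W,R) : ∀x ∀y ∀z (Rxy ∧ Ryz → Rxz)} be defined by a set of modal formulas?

Yes, by □p → □□p

The condition is transitivity. A defining modal formula is □p → □□p.
Suppose □p→□□p is valid. Take Rxy, Ryz and set V(p)={w : Rxw}. Then □p at x, so □□p at x, so □p at y, so p at z, i.e. Rxz.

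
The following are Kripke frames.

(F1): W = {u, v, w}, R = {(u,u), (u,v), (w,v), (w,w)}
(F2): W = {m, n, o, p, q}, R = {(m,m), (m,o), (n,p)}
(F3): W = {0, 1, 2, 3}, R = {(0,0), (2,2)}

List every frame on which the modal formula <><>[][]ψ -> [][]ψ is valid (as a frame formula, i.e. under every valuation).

(F3)

This is the axiom for a generalized confluence (Geach) condition; its first-order frame correspondent is forall x forall y forall z ((x R^2 y & x R^2 z) -> exists w (y R^2 w & z = w)).
(F1): fails — uR²v, uR²u but no t with vR²t and u=t.
(F2): fails — mR²o, mR²m but no w with oR²w and m=w.
(F3): holds.
Valid on: (F3).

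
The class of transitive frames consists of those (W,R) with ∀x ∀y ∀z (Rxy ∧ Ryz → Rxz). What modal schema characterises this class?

□q → □□q

The condition is transitivity. The 4 schema □q → □□q defines it.
Suppose □q→□□q is valid. Take Rxy, Ryz and set V(q)={w : Rxw}. Then □q at x, so □□q at x, so □q at y, so q at z, i.e. Rxz.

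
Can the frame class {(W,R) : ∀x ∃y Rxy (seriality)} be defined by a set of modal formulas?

Yes, by □r → ◇r

Yes: it is seriality, defined by the D schema □r → ◇r.
Suppose □r→◇r is valid. At any x set V(r)=W. Then □r at x, so ◇r at x, so x has a successor.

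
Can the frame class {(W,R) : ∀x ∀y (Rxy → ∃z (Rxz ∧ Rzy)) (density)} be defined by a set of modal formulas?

Definable; □□q → □q defines it

Yes: it is density, defined by the C4 schema □□q → □q.
Suppose □□q→□q is valid. Take Rxy and set V(q)={w : xR²w}. Then □□q at x, so □q at x, so q at y, i.e. ∃z(Rxz∧Rzy).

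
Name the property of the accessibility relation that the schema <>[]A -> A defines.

This is a form of the B axiom.
Its frame correspondent is symmetry — forall x forall y (Rxy -> Ryx).

Symmetry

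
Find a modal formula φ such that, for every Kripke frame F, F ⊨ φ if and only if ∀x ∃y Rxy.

A defining formula is □q → ◇q (the D axiom).
Suppose □q→◇q is valid. At any x set V(q)=W. Then □q at x, so ◇q at x, so x has a successor.

□q → ◇q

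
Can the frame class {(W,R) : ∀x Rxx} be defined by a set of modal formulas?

The condition is reflexivity. A defining modal formula is □p → p.

Yes, by □p → p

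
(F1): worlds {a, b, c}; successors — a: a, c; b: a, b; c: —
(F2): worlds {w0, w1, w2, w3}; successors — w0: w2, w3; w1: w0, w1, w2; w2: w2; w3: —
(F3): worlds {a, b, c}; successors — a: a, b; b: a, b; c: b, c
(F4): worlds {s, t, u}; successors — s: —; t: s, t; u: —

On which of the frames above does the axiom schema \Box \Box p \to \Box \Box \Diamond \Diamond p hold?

Frame correspondent (Sahlqvist): \forall x \forall z (x R^2 z \to \exists w (x R^2 w \wedge z R^2 w)) — i.e. a generalized confluence (Geach) condition.
(F1): fails — aR²c but no w with aR²w and cR²w.
(F2): fails — w1R²w3 but no w with w1R²w and w3R²w.
(F3): condition met.
(F4): fails — tR²s but no w with tR²w and sR²w.

(F3)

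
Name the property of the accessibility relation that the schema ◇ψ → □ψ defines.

partial functionality: ∀x ∀y ∀z (Rxy ∧ Rxz → y = z)

Suppose ◇ψ→□ψ is valid. Take Rxy, Rxz and set V(ψ)={y}. Then ◇ψ at x, so □ψ at x, so ψ at z, i.e. z=y.
Conversely, on a frame with partial functionality the schema holds at every world under every valuation.
Frame condition: ∀x ∀y ∀z (Rxy ∧ Rxz → y = z).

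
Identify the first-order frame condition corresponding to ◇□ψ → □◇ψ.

This is the .2 axiom.
Its frame correspondent is convergence — ∀x ∀y ∀z (Rxy ∧ Rxz → ∃w (Ryw ∧ Rzw)).

convergence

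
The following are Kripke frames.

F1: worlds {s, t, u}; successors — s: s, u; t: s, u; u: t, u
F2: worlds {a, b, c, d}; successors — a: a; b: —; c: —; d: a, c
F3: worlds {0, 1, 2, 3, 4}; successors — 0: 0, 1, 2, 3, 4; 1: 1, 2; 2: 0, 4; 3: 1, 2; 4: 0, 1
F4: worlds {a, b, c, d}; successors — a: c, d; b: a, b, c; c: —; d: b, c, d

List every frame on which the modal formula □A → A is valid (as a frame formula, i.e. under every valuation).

The schema corresponds to reflexivity: ∀x Rxx.
F1: fails — world t does not see itself.
F2: fails — world b does not see itself.
F3: fails — world 2 does not see itself.
F4: fails — world a does not see itself.

none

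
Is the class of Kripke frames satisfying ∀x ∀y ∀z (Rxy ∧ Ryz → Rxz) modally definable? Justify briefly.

Yes, by □q → □□q

The condition is transitivity. A defining modal formula is □q → □□q.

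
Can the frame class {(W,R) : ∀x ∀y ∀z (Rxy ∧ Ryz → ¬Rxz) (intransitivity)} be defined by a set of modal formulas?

Modal frame validity is preserved under surjective bounded morphisms.
The 5-cycle (worlds w0,w1,w2,w3,w4 with w0→w1→w2→w3→w4→w0) is intransitive. Mapping every world to a single reflexive point • is a surjective bounded morphism; the reflexive point is not intransitive (R••∧R•• but R••).
So no modal formula (or set of formulas) defines exactly the intransitive frames.

Not definable by any modal formula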